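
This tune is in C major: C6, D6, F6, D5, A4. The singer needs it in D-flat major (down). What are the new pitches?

From C down to D-flat is a major seventh; apply that to each pitch.
C6 gives Db5
D6 gives Eb5
F6 gives Gb5
D5 gives Eb4
A4 gives Bb3

Db5 Eb5 Gb5 Eb4 Bb3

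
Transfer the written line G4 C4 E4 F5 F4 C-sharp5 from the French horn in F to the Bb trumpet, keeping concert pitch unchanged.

D4 G3 B3 C5 C4 G#4

First find concert pitch: the French horn in F sounds a perfect fifth below written, so G4 C4 E4 F5 F4 C-sharp5 sounds C4 F3 A3 Bb4 Bb3 F#4.
Then write for Bb trumpet: it sounds a major second below written, so the part must be a major second above concert.
C4 → D4
F3 → G3
A3 → B3
Bb4 → C5
Bb3 → C4
F#4 → G#4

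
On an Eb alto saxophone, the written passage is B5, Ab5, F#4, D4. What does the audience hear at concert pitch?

D5 Cb5 A3 F3

The Eb alto saxophone sounds a major sixth below written, so transpose each written note down a major sixth.
B5 → D5
Ab5 → Cb5
F#4 → A3
D4 → F3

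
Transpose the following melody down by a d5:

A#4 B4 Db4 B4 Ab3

D##4 E#4 G3 E#4 D3

A#4 becomes D##4
B4 becomes E#4
Db4 becomes G3
B4 becomes E#4
Ab3 becomes D3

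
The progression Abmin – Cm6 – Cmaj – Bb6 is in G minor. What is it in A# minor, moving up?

G minor up to A# minor is an augmented second; each chord root moves by that interval while the quality stays the same.
Abmin: root Ab up an augmented second → B, giving Bmin.
Cm6: root C up an augmented second → D#, giving D#m6.
Cmaj: root C up an augmented second → D#, giving D#maj.
Bb6: root Bb up an augmented second → C#, giving C#6.

Bmin D#m6 D#maj C#6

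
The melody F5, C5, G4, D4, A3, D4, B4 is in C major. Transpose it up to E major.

A5 E5 B4 F#4 C#4 F#4 D#5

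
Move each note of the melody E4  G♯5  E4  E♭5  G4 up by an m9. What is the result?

F5 A6 F5 Fb6 Ab5

E4 becomes F5
G#5 becomes A6
E4 becomes F5
Eb5 becomes Fb6
G4 becomes Ab5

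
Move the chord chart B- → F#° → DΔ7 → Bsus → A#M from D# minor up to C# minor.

D# minor up to C# minor is a minor seventh; each chord root moves by that interval while the quality stays the same.
B-: root B up a minor seventh → A, giving A-.
F#°: root F# up a minor seventh → E, giving E°.
DΔ7: root D up a minor seventh → C, giving CΔ7.
Bsus: root B up a minor seventh → A, giving Asus.
A#M: root A# up a minor seventh → G#, giving G#M.

A- E° CΔ7 Asus G#M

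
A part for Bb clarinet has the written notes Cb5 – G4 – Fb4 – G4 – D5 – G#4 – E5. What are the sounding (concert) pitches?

Written C4 on the Bb clarinet sounds as Bb3, a major second lower; apply that shift to every note.
Cb5 to Bbb4
G4 to F4
Fb4 to Ebb4
G4 to F4
D5 to C5
G#4 to F#4
E5 to D5

Bbb4 F4 Ebb4 F4 C5 F#4 D5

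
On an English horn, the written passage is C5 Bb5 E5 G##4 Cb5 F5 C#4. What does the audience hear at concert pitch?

F4 Eb5 A4 C##4 Fb4 Bb4 F#3

The English horn sounds a perfect fifth below written, so transpose each written note down a perfect fifth.
C5 becomes F4
Bb5 becomes Eb5
E5 becomes A4
G##4 becomes C##4
Cb5 becomes Fb4
F5 becomes Bb4
C#4 becomes F#3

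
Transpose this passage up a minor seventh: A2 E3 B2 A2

G3 D4 A3 G3

A2 up a minor seventh is G3.
E3: a seventh up reaches D, and 10 semitones makes it D4.
B2: a seventh up reaches A, and 10 semitones makes it A3.
A2 up a minor seventh is G3.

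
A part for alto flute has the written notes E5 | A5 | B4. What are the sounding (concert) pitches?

B4 E5 F#4

The alto flute sounds a perfect fourth below written, so transpose each written note down a perfect fourth.
E5 → B4
A5 → E5
B4 → F#4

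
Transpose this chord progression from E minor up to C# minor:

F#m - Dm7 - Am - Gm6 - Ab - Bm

D#m Bm7 F#m Em6 F G#m

E minor up to C# minor is a major sixth; each chord root moves by that interval while the quality stays the same.
F#m: root F# up a major sixth → D#, giving D#m.
Dm7: root D up a major sixth → B, giving Bm7.
Am: root A up a major sixth → F#, giving F#m.
Gm6: root G up a major sixth → E, giving Em6.
Ab: root Ab up a major sixth → F, giving F.
Bm: root B up a major sixth → G#, giving G#m.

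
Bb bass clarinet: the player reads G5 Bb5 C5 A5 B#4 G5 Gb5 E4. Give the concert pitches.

F4 Ab4 Bb3 G4 A#3 F4 Fb4 D3

The Bb bass clarinet sounds a major ninth below written, so transpose each written note down a major ninth.
G5 -> F4
Bb5 -> Ab4
C5 -> Bb3
A5 -> G4
B#4 -> A#3
G5 -> F4
Gb5 -> Fb4
E4 -> D3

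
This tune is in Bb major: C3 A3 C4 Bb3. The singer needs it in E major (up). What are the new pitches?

F#3 D#4 F#4 E4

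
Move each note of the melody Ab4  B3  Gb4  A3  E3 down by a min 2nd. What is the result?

A minor second down from Ab4 gives G4.
B3 down a minor second is A#3.
Gb4 down a minor second is F4.
A3: a second down reaches G, and 1 semitone makes it G#3.
A minor second down from E3 gives D#3.

G4 A#3 F4 G#3 D#3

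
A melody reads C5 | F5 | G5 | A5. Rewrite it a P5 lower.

F4 Bb4 C5 D5

C5 down a perfect fifth is F4.
F5: a fifth down reaches B, and 7 semitones makes it Bb4.
G5 down a perfect fifth is C5.
A perfect fifth down from A5 gives D5.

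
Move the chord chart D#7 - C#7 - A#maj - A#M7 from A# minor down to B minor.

A# minor down to B minor is a major seventh; each chord root moves by that interval while the quality stays the same.
D#7: root D# down a major seventh → E, giving E7.
C#7: root C# down a major seventh → D, giving D7.
A#maj: root A# down a major seventh → B, giving Bmaj.
A#M7: root A# down a major seventh → B, giving BM7.

E7 D7 Bmaj BM7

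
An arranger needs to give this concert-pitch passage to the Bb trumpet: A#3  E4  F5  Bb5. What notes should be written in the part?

Written C4 sounds as Bb3 on the Bb trumpet, so concert pitches are written a major second up.
A#3 becomes B#3
E4 becomes F#4
F5 becomes G5
Bb5 becomes C6

B#3 F#4 G5 C6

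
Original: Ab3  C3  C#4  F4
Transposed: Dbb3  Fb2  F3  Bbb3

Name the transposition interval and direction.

down an augmented fifth

From Ab3 to Dbb3 is 5 letter names — a fifth of some quality.
Dbb3 to Ab3 is 8 semitones, which makes it an augmented fifth; the second version is lower, so the direction is down.
Checking another pair — F4 → Bbb3 — gives the same interval.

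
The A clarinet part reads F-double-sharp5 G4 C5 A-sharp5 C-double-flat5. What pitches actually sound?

D##5 E4 A4 F##5 Abb4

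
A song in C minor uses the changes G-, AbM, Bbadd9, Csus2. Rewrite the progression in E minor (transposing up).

B- CM Dadd9 Esus2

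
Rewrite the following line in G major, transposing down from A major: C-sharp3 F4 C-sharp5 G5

B2 Eb4 B4 F5

From A down to G is a major second; apply that to each pitch.
C#3 becomes B2
F4 becomes Eb4
C#5 becomes B4
G5 becomes F5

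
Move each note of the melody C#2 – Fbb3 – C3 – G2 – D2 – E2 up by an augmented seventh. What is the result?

B##2 Eb4 B#3 F##3 C##3 D##3

C#2 up an augmented seventh is B##2.
Fbb3 up an augmented seventh is Eb4.
C3: a seventh up reaches B, and 12 semitones makes it B#3.
An augmented seventh up from G2 gives F##3.
D2 up an augmented seventh is C##3.
E2 up an augmented seventh is D##3.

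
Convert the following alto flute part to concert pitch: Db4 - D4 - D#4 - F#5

Ab3 A3 A#3 C#5

Written C4 on the alto flute sounds as G3, a perfect fourth lower; apply that shift to every note.
Db4 → Ab3
D4 → A3
D#4 → A#3
F#5 → C#5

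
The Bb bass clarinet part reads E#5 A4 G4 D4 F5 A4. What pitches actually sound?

Written C4 on the Bb bass clarinet sounds as Bb2, a major ninth lower; apply that shift to every note.
E#5 to D#4
A4 to G3
G4 to F3
D4 to C3
F5 to Eb4
A4 to G3

D#4 G3 F3 C3 Eb4 G3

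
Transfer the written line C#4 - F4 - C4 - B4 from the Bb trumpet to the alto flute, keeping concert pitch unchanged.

E4 Ab4 Eb4 D5

First find concert pitch: the Bb trumpet sounds a major second below written, so C#4 F4 C4 B4 sounds B3 Eb4 Bb3 A4.
Then write for alto flute: it sounds a perfect fourth below written, so the part must be a perfect fourth above concert.
B3 → E4
Eb4 → Ab4
Bb3 → Eb4
A4 → D5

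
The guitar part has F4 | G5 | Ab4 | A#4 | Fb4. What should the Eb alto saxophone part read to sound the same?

D4 E5 F4 F##4 Db4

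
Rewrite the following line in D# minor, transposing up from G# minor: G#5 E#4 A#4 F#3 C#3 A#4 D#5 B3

D#6 B#4 E#5 C#4 G#3 E#5 A#5 F#4

From G# up to D# is a perfect fifth; apply that to each pitch.
G#5 becomes D#6
E#4 becomes B#4
A#4 becomes E#5
F#3 becomes C#4
C#3 becomes G#3
A#4 becomes E#5
D#5 becomes A#5
B3 becomes F#4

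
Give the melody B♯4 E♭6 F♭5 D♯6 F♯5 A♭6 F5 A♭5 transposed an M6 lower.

B#4: a sixth down reaches D, and 9 semitones makes it D#4.
Eb6 down a major sixth is Gb5.
Fb5 down a major sixth is Abb4.
A major sixth down from D#6 gives F#5.
F#5 down a major sixth is A4.
Ab6: a sixth down reaches C, and 9 semitones makes it Cb6.
A major sixth down from F5 gives Ab4.
A major sixth down from Ab5 gives Cb5.

D#4 Gb5 Abb4 F#5 A4 Cb6 Ab4 Cb5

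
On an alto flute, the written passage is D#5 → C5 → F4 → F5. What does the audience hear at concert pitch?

The alto flute sounds a perfect fourth below written, so transpose each written note down a perfect fourth.
D#5 -> A#4
C5 -> G4
F4 -> C4
F5 -> C5

A#4 G4 C4 C5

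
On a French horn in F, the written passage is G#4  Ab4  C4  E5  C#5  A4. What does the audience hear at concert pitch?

C#4 Db4 F3 A4 F#4 D4

The French horn in F sounds a perfect fifth below written, so transpose each written note down a perfect fifth.
G#4 to C#4
Ab4 to Db4
C4 to F3
E5 to A4
C#5 to F#4
A4 to D4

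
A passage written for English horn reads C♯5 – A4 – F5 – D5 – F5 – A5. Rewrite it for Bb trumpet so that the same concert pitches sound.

G#4 E4 C5 A4 C5 E5

First find concert pitch: the English horn sounds a perfect fifth below written, so C♯5 A4 F5 D5 F5 A5 sounds F#4 D4 Bb4 G4 Bb4 D5.
Then write for Bb trumpet: it sounds a major second below written, so the part must be a major second above concert.
F#4 → G#4
D4 → E4
Bb4 → C5
G4 → A4
Bb4 → C5
D5 → E5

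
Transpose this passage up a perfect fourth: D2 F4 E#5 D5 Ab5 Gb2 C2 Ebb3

D2: a fourth up reaches G, and 5 semitones makes it G2.
F4 up a perfect fourth is Bb4.
E#5: a fourth up reaches A, and 5 semitones makes it A#5.
D5 up a perfect fourth is G5.
Ab5 up a perfect fourth is Db6.
Gb2: a fourth up reaches C, and 5 semitones makes it Cb3.
C2: a fourth up reaches F, and 5 semitones makes it F2.
A perfect fourth up from Ebb3 gives Abb3.

G2 Bb4 A#5 G5 Db6 Cb3 F2 Abb3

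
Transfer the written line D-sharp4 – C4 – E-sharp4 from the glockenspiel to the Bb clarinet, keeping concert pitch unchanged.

E#6 D6 F##6

First find concert pitch: the glockenspiel sounds a perfect fifteenth above written, so D-sharp4 C4 E-sharp4 sounds D#6 C6 E#6.
Then write for Bb clarinet: it sounds a major second below written, so the part must be a major second above concert.
D#6 → E#6
C6 → D6
E#6 → F##6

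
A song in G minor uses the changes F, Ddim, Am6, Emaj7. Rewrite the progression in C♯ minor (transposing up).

B G#dim D#m6 A#maj7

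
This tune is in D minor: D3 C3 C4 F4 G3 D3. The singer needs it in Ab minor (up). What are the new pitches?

Ab3 Gb3 Gb4 Cb5 Db4 Ab3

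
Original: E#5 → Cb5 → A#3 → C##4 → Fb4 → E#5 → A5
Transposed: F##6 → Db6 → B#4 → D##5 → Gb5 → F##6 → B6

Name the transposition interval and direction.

up a major ninth

From E#5 to F##6 is 9 letter names — a ninth of some quality.
E#5 to F##6 is 14 semitones, which makes it a major ninth; the second version is higher, so the direction is up.
Checking another pair — A5 → B6 — gives the same interval.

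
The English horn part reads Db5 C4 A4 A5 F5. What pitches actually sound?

Gb4 F3 D4 D5 Bb4

The English horn sounds a perfect fifth below written, so transpose each written note down a perfect fifth.
Db5 becomes Gb4
C4 becomes F3
A4 becomes D4
A5 becomes D5
F5 becomes Bb4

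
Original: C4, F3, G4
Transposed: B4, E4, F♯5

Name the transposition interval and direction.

From C4 to B4 is 7 letter names — a seventh of some quality.
C4 to B4 is 11 semitones, which makes it a major seventh; the second version is higher, so the direction is up.
Checking another pair — G4 → F#5 — gives the same interval.

up a major seventh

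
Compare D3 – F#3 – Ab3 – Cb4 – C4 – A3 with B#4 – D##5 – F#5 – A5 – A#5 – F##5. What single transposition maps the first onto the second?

Take the first pair: D3 → B#4. D to B spans 13 letter names, so the interval is some kind of thirteenth.
D3 to B#4 is 22 semitones, which makes it an augmented thirteenth; the second version is higher, so the direction is up.
Checking another pair — A3 → F##5 — gives the same interval.

up an augmented thirteenth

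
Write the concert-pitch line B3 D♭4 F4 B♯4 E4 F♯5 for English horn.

The English horn sounds a perfect fifth below written, so the written part must be a perfect fifth above concert — transpose each note up.
B3 to F#4
Db4 to Ab4
F4 to C5
B#4 to F##5
E4 to B4
F#5 to C#6

F#4 Ab4 C5 F##5 B4 C#6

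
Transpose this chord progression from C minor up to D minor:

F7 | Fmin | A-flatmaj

C minor up to D minor is a major second; each chord root moves by that interval while the quality stays the same.
F7: root F up a major second → G, giving G7.
Fmin: root F up a major second → G, giving Gmin.
A-flatmaj: root A-flat up a major second → Bb, giving Bbmaj.

G7 Gmin Bbmaj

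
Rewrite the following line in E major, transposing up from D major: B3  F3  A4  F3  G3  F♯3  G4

From D up to E is a major second; apply that to each pitch.
B3 → C#4
F3 → G3
A4 → B4
F3 → G3
G3 → A3
F#3 → G#3
G4 → A4

C#4 G3 B4 G3 A3 G#3 A4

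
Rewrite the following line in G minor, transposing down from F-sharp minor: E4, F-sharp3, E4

F3 G2 F3

From F-sharp down to G is a major seventh; apply that to each pitch.
E4 → F3
F#3 → G2
E4 → F3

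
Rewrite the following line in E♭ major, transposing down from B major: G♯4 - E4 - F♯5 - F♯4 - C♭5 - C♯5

C4 Ab3 Bb4 Bb3 Fbb4 F4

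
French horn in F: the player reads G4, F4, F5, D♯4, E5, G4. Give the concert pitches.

The French horn in F sounds a perfect fifth below written, so transpose each written note down a perfect fifth.
G4 -> C4
F4 -> Bb3
F5 -> Bb4
D#4 -> G#3
E5 -> A4
G4 -> C4

C4 Bb3 Bb4 G#3 A4 C4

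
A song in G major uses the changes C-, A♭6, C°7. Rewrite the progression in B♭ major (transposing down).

G major down to B♭ major is a major sixth; each chord root moves by that interval while the quality stays the same.
C-: root C down a major sixth → Eb, giving Eb-.
A♭6: root A♭ down a major sixth → Cb, giving Cb6.
C°7: root C down a major sixth → Eb, giving Eb°7.

Eb- Cb6 Eb°7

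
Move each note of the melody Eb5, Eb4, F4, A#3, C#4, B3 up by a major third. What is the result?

Eb5 → G5
Eb4 → G4
F4 → A4
A#3 → C##4
C#4 → E#4
B3 → D#4

G5 G4 A4 C##4 E#4 D#4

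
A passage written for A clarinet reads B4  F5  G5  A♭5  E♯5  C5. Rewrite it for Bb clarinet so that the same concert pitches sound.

First find concert pitch: the A clarinet sounds a minor third below written, so B4 F5 G5 A♭5 E♯5 C5 sounds G#4 D5 E5 F5 C##5 A4.
Then write for Bb clarinet: it sounds a major second below written, so the part must be a major second above concert.
G#4 → A#4
D5 → E5
E5 → F#5
F5 → G5
C##5 → D##5
A4 → B4

A#4 E5 F#5 G5 D##5 B4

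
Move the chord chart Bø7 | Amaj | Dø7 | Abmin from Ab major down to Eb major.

F#ø7 Emaj Aø7 Ebmin

Ab major down to Eb major is a perfect fourth; each chord root moves by that interval while the quality stays the same.
Bø7: root B down a perfect fourth → F#, giving F#ø7.
Amaj: root A down a perfect fourth → E, giving Emaj.
Dø7: root D down a perfect fourth → A, giving Aø7.
Abmin: root Ab down a perfect fourth → Eb, giving Ebmin.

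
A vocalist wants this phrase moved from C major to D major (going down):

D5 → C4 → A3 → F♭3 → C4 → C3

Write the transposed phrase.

E4 D3 B2 Gb2 D3 D2

From C down to D is a minor seventh; apply that to each pitch.
D5 to E4
C4 to D3
A3 to B2
Fb3 to Gb2
C4 to D3
C3 to D2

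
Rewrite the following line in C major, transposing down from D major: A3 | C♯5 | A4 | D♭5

G3 B4 G4 Cb5

D major to C major down is a major second, so every note moves down by that interval.
A3 gives G3
C#5 gives B4
A4 gives G4
Db5 gives Cb5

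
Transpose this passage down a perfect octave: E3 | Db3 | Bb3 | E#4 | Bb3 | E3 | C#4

E2 Db2 Bb2 E#3 Bb2 E2 C#3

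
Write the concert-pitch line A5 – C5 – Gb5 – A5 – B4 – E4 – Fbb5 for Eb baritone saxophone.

The Eb baritone saxophone sounds a major thirteenth below written, so the written part must be a major thirteenth above concert — transpose each note up.
A5 -> F#7
C5 -> A6
Gb5 -> Eb7
A5 -> F#7
B4 -> G#6
E4 -> C#6
Fbb5 -> Dbb7

F#7 A6 Eb7 F#7 G#6 C#6 Dbb7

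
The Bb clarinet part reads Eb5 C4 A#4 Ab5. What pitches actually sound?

The Bb clarinet sounds a major second below written, so transpose each written note down a major second.
Eb5 -> Db5
C4 -> Bb3
A#4 -> G#4
Ab5 -> Gb5

Db5 Bb3 G#4 Gb5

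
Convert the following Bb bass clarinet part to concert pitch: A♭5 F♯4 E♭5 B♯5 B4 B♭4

Gb4 E3 Db4 A#4 A3 Ab3

Written C4 on the Bb bass clarinet sounds as Bb2, a major ninth lower; apply that shift to every note.
Ab5 gives Gb4
F#4 gives E3
Eb5 gives Db4
B#5 gives A#4
B4 gives A3
Bb4 gives Ab3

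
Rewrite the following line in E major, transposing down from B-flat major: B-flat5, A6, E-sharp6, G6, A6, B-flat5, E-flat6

E5 D#6 A##5 C#6 D#6 E5 A5

B-flat major to E major down is a diminished fifth, so every note moves down by that interval.
Bb5 -> E5
A6 -> D#6
E#6 -> A##5
G6 -> C#6
A6 -> D#6
Bb5 -> E5
Eb6 -> A5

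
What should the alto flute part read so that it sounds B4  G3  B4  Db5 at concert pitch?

E5 C4 E5 Gb5

The alto flute sounds a perfect fourth below written, so the written part must be a perfect fourth above concert — transpose each note up.
B4 gives E5
G3 gives C4
B4 gives E5
Db5 gives Gb5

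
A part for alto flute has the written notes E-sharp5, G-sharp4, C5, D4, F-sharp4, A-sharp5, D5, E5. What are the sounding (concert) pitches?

B#4 D#4 G4 A3 C#4 E#5 A4 B4

The alto flute sounds a perfect fourth below written, so transpose each written note down a perfect fourth.
E#5 -> B#4
G#4 -> D#4
C5 -> G4
D4 -> A3
F#4 -> C#4
A#5 -> E#5
D5 -> A4
E5 -> B4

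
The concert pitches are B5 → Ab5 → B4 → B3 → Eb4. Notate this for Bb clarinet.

C#6 Bb5 C#5 C#4 F4

Written C4 sounds as Bb3 on the Bb clarinet, so concert pitches are written a major second up.
B5 becomes C#6
Ab5 becomes Bb5
B4 becomes C#5
B3 becomes C#4
Eb4 becomes F4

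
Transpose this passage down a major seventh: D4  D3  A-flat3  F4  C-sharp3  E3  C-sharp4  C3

D4 gives Eb3
D3 gives Eb2
Ab3 gives Bbb2
F4 gives Gb3
C#3 gives D2
E3 gives F2
C#4 gives D3
C3 gives Db2

Eb3 Eb2 Bbb2 Gb3 D2 F2 D3 Db2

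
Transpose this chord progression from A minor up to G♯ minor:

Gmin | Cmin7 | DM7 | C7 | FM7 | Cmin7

A minor up to G♯ minor is a major seventh; each chord root moves by that interval while the quality stays the same.
Gmin: root G up a major seventh → F#, giving F#min.
Cmin7: root C up a major seventh → B, giving Bmin7.
DM7: root D up a major seventh → C#, giving C#M7.
C7: root C up a major seventh → B, giving B7.
FM7: root F up a major seventh → E, giving EM7.
Cmin7: root C up a major seventh → B, giving Bmin7.

F#min Bmin7 C#M7 B7 EM7 Bmin7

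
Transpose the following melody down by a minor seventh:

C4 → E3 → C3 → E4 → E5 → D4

D3 F#2 D2 F#3 F#4 E3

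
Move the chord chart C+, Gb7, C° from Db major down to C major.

B+ F7 B°

Db major down to C major is a minor second; each chord root moves by that interval while the quality stays the same.
C+: root C down a minor second → B, giving B+.
Gb7: root Gb down a minor second → F, giving F7.
C°: root C down a minor second → B, giving B°.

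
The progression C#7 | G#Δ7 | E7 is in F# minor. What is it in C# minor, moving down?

G#7 D#Δ7 B7

F# minor down to C# minor is a perfect fourth; each chord root moves by that interval while the quality stays the same.
C#7: root C# down a perfect fourth → G#, giving G#7.
G#Δ7: root G# down a perfect fourth → D#, giving D#Δ7.
E7: root E down a perfect fourth → B, giving B7.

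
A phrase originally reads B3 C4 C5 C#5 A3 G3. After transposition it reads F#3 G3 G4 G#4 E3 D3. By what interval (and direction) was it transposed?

down a perfect fourth

From B3 to F#3 is 4 letter names — a fourth of some quality.
F#3 to B3 is 5 semitones, which makes it a perfect fourth; the second version is lower, so the direction is down.
Checking another pair — G3 → D3 — gives the same interval.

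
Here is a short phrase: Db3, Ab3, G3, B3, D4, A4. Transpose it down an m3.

Db3 becomes Bb2
Ab3 becomes F3
G3 becomes E3
B3 becomes G#3
D4 becomes B3
A4 becomes F#4

Bb2 F3 E3 G#3 B3 F#4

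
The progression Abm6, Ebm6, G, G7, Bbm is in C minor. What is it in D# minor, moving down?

Bm6 F#m6 A# A#7 C#m

C minor down to D# minor is a diminished seventh; each chord root moves by that interval while the quality stays the same.
Abm6: root Ab down a diminished seventh → B, giving Bm6.
Ebm6: root Eb down a diminished seventh → F#, giving F#m6.
G: root G down a diminished seventh → A#, giving A#.
G7: root G down a diminished seventh → A#, giving A#7.
Bbm: root Bb down a diminished seventh → C#, giving C#m.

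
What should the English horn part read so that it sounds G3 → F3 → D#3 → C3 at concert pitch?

The English horn sounds a perfect fifth below written, so the written part must be a perfect fifth above concert — transpose each note up.
G3 becomes D4
F3 becomes C4
D#3 becomes A#3
C3 becomes G3

D4 C4 A#3 G3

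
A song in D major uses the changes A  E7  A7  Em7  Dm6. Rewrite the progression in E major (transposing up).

B F#7 B7 F#m7 Em6

D major up to E major is a major second; each chord root moves by that interval while the quality stays the same.
A: root A up a major second → B, giving B.
E7: root E up a major second → F#, giving F#7.
A7: root A up a major second → B, giving B7.
Em7: root E up a major second → F#, giving F#m7.
Dm6: root D up a major second → E, giving Em6.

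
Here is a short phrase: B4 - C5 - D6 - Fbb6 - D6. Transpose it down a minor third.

B4: a third down reaches G, and 3 semitones makes it G#4.
C5 down a minor third is A4.
D6: a third down reaches B, and 3 semitones makes it B5.
Fbb6 down a minor third is Dbb6.
A minor third down from D6 gives B5.

G#4 A4 B5 Dbb6 B5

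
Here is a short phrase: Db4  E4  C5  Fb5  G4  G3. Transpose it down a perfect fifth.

Gb3 A3 F4 Bbb4 C4 C3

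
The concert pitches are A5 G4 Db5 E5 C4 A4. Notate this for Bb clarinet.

B5 A4 Eb5 F#5 D4 B4

Written C4 sounds as Bb3 on the Bb clarinet, so concert pitches are written a major second up.
A5 to B5
G4 to A4
Db5 to Eb5
E5 to F#5
C4 to D4
A4 to B4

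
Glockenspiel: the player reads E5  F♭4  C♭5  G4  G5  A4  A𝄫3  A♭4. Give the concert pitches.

E7 Fb6 Cb7 G6 G7 A6 Abb5 Ab6

The glockenspiel sounds a perfect fifteenth above written, so transpose each written note up a perfect fifteenth.
E5 -> E7
Fb4 -> Fb6
Cb5 -> Cb7
G4 -> G6
G5 -> G7
A4 -> A6
Abb3 -> Abb5
Ab4 -> Ab6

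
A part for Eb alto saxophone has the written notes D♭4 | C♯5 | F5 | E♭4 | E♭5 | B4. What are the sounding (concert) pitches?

The Eb alto saxophone sounds a major sixth below written, so transpose each written note down a major sixth.
Db4 becomes Fb3
C#5 becomes E4
F5 becomes Ab4
Eb4 becomes Gb3
Eb5 becomes Gb4
B4 becomes D4

Fb3 E4 Ab4 Gb3 Gb4 D4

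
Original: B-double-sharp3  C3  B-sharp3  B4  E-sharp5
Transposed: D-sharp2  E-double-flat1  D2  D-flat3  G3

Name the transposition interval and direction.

down an augmented thirteenth

From B##3 to D#2 is 13 letter names — a thirteenth of some quality.
D#2 to B##3 is 22 semitones, which makes it an augmented thirteenth; the second version is lower, so the direction is down.
Checking another pair — E#5 → G3 — gives the same interval.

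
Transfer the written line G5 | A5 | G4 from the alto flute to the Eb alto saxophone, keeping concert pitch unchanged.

First find concert pitch: the alto flute sounds a perfect fourth below written, so G5 A5 G4 sounds D5 E5 D4.
Then write for Eb alto saxophone: it sounds a major sixth below written, so the part must be a major sixth above concert.
D5 → B5
E5 → C#6
D4 → B4

B5 C#6 B4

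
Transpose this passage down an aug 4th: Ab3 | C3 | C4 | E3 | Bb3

Ebb3 Gb2 Gb3 Bb2 Fb3

Ab3 -> Ebb3
C3 -> Gb2
C4 -> Gb3
E3 -> Bb2
Bb3 -> Fb3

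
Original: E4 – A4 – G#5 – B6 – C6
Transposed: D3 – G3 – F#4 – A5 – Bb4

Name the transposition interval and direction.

down a major ninth

From E4 to D3 is 9 letter names — a ninth of some quality.
D3 to E4 is 14 semitones, which makes it a major ninth; the second version is lower, so the direction is down.
Checking another pair — C6 → Bb4 — gives the same interval.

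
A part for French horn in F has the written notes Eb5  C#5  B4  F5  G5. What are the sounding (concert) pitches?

Written C4 on the French horn in F sounds as F3, a perfect fifth lower; apply that shift to every note.
Eb5 becomes Ab4
C#5 becomes F#4
B4 becomes E4
F5 becomes Bb4
G5 becomes C5

Ab4 F#4 E4 Bb4 C5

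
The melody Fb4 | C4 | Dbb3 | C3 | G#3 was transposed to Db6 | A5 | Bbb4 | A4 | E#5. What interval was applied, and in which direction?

up a major thirteenth

From Fb4 to Db6 is 13 letter names — a thirteenth of some quality.
Fb4 to Db6 is 21 semitones, which makes it a major thirteenth; the second version is higher, so the direction is up.
Checking another pair — G#3 → E#5 — gives the same interval.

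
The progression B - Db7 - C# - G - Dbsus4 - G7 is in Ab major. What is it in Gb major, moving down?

A Cb7 B F Cbsus4 F7

Ab major down to Gb major is a major second; each chord root moves by that interval while the quality stays the same.
B: root B down a major second → A, giving A.
Db7: root Db down a major second → Cb, giving Cb7.
C#: root C# down a major second → B, giving B.
G: root G down a major second → F, giving F.
Dbsus4: root Db down a major second → Cb, giving Cbsus4.
G7: root G down a major second → F, giving F7.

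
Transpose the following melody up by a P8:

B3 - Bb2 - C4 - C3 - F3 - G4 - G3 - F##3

B3 → B4
Bb2 → Bb3
C4 → C5
C3 → C4
F3 → F4
G4 → G5
G3 → G4
F##3 → F##4

B4 Bb3 C5 C4 F4 G5 G4 F##4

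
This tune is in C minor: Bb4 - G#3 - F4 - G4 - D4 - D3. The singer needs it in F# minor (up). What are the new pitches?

From C up to F# is an augmented fourth; apply that to each pitch.
Bb4 → E5
G#3 → C##4
F4 → B4
G4 → C#5
D4 → G#4
D3 → G#3

E5 C##4 B4 C#5 G#4 G#3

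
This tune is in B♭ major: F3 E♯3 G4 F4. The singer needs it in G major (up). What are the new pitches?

From B♭ up to G is a major sixth; apply that to each pitch.
F3 -> D4
E#3 -> C##4
G4 -> E5
F4 -> D5

D4 C##4 E5 D5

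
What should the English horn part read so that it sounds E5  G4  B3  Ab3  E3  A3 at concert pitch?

The English horn sounds a perfect fifth below written, so the written part must be a perfect fifth above concert — transpose each note up.
E5 to B5
G4 to D5
B3 to F#4
Ab3 to Eb4
E3 to B3
A3 to E4

B5 D5 F#4 Eb4 B3 E4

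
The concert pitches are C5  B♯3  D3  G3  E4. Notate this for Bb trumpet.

D5 C##4 E3 A3 F#4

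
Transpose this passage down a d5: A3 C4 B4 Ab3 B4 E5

D#3 F#3 E#4 D3 E#4 A#4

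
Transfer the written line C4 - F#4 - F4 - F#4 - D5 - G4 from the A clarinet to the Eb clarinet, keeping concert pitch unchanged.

F#3 B#3 B3 B#3 G#4 C#4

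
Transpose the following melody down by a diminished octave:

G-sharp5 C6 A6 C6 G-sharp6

G##4 C#5 A#5 C#5 G##5

G#5 to G##4
C6 to C#5
A6 to A#5
C6 to C#5
G#6 to G##5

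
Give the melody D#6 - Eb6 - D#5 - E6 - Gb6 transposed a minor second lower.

C##6 D6 C##5 D#6 F6

D#6 gives C##6
Eb6 gives D6
D#5 gives C##5
E6 gives D#6
Gb6 gives F6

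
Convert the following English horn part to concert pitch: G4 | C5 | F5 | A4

C4 F4 Bb4 D4

The English horn sounds a perfect fifth below written, so transpose each written note down a perfect fifth.
G4 gives C4
C5 gives F4
F5 gives Bb4
A4 gives D4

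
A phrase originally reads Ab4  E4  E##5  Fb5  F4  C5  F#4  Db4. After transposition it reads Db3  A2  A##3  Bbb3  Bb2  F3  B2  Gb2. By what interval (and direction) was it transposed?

Take the first pair: Ab4 → Db3. A to D spans 12 letter names, so the interval is some kind of twelfth.
Db3 to Ab4 is 19 semitones, which makes it a perfect twelfth; the second version is lower, so the direction is down.
Checking another pair — Db4 → Gb2 — gives the same interval.

down a perfect twelfth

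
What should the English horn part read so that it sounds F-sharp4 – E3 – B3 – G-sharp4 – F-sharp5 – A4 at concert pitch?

C#5 B3 F#4 D#5 C#6 E5

The English horn sounds a perfect fifth below written, so the written part must be a perfect fifth above concert — transpose each note up.
F#4 gives C#5
E3 gives B3
B3 gives F#4
G#4 gives D#5
F#5 gives C#6
A4 gives E5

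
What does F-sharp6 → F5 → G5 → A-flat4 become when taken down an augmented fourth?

C6 Cb5 Db5 Ebb4

F#6: a fourth down reaches C, and 6 semitones makes it C6.
F5 down an augmented fourth is Cb5.
An augmented fourth down from G5 gives Db5.
Ab4: a fourth down reaches E, and 6 semitones makes it Ebb4.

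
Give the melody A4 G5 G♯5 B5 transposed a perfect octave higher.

A5 G6 G#6 B6

A4 becomes A5
G5 becomes G6
G#5 becomes G#6
B5 becomes B6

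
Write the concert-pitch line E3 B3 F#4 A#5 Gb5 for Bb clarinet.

F#3 C#4 G#4 B#5 Ab5

The Bb clarinet sounds a major second below written, so the written part must be a major second above concert — transpose each note up.
E3 gives F#3
B3 gives C#4
F#4 gives G#4
A#5 gives B#5
Gb5 gives Ab5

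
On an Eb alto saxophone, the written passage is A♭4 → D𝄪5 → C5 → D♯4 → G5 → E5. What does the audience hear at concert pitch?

Written C4 on the Eb alto saxophone sounds as Eb3, a major sixth lower; apply that shift to every note.
Ab4 -> Cb4
D##5 -> F##4
C5 -> Eb4
D#4 -> F#3
G5 -> Bb4
E5 -> G4

Cb4 F##4 Eb4 F#3 Bb4 G4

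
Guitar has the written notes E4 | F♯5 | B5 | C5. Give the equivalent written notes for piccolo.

First find concert pitch: the guitar sounds a perfect octave below written, so E4 F♯5 B5 C5 sounds E3 F#4 B4 C4.
Then write for piccolo: it sounds a perfect octave above written, so the part must be a perfect octave below concert.
E3 → E2
F#4 → F#3
B4 → B3
C4 → C3

E2 F#3 B3 C3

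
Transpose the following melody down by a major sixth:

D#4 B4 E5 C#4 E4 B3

F#3 D4 G4 E3 G3 D3

D#4 gives F#3
B4 gives D4
E5 gives G4
C#4 gives E3
E4 gives G3
B3 gives D3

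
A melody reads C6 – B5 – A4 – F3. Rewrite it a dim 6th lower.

C6 -> E#5
B5 -> D##5
A4 -> C##4
F3 -> A#2

E#5 D##5 C##4 A#2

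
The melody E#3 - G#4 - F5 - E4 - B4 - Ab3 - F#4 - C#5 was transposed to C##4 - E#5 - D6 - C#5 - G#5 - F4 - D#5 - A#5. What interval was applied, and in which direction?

up a major sixth

From E#3 to C##4 is 6 letter names — a sixth of some quality.
E#3 to C##4 is 9 semitones, which makes it a major sixth; the second version is higher, so the direction is up.
Checking another pair — C#5 → A#5 — gives the same interval.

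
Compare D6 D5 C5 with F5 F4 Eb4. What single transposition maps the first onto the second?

Take the first pair: D6 → F5. D to F spans 6 letter names, so the interval is some kind of sixth.
F5 to D6 is 9 semitones, which makes it a major sixth; the second version is lower, so the direction is down.
Checking another pair — C5 → Eb4 — gives the same interval.

down a major sixth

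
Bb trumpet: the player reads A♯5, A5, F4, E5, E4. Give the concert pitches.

G#5 G5 Eb4 D5 D4

Written C4 on the Bb trumpet sounds as Bb3, a major second lower; apply that shift to every note.
A#5 -> G#5
A5 -> G5
F4 -> Eb4
E5 -> D5
E4 -> D4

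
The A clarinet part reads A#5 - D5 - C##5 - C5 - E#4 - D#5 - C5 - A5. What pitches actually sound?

F##5 B4 A##4 A4 C##4 B#4 A4 F#5

Written C4 on the A clarinet sounds as A3, a minor third lower; apply that shift to every note.
A#5 → F##5
D5 → B4
C##5 → A##4
C5 → A4
E#4 → C##4
D#5 → B#4
C5 → A4
A5 → F#5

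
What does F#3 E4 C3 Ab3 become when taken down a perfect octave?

F#2 E3 C2 Ab2

F#3 down a perfect octave is F#2.
E4 down a perfect octave is E3.
C3 down a perfect octave is C2.
A perfect octave down from Ab3 gives Ab2.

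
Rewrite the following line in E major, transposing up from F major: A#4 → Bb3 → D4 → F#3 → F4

G##5 A4 C#5 E#4 E5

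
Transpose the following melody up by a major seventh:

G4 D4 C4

F#5 C#5 B4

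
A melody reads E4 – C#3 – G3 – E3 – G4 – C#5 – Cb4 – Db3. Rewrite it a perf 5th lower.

A perfect fifth down from E4 gives A3.
A perfect fifth down from C#3 gives F#2.
G3: a fifth down reaches C, and 7 semitones makes it C3.
A perfect fifth down from E3 gives A2.
G4 down a perfect fifth is C4.
C#5: a fifth down reaches F, and 7 semitones makes it F#4.
Cb4 down a perfect fifth is Fb3.
Db3: a fifth down reaches G, and 7 semitones makes it Gb2.

A3 F#2 C3 A2 C4 F#4 Fb3 Gb2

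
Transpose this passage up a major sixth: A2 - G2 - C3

F#3 E3 A3

A major sixth up from A2 gives F#3.
G2: a sixth up reaches E, and 9 semitones makes it E3.
C3: a sixth up reaches A, and 9 semitones makes it A3.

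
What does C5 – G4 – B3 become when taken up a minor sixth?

C5 gives Ab5
G4 gives Eb5
B3 gives G4

Ab5 Eb5 G4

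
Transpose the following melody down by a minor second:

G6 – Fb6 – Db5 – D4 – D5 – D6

G6 gives F#6
Fb6 gives Eb6
Db5 gives C5
D4 gives C#4
D5 gives C#5
D6 gives C#6

F#6 Eb6 C5 C#4 C#5 C#6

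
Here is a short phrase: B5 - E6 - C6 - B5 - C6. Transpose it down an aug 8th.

B5 gives Bb4
E6 gives Eb5
C6 gives Cb5
B5 gives Bb4
C6 gives Cb5

Bb4 Eb5 Cb5 Bb4 Cb5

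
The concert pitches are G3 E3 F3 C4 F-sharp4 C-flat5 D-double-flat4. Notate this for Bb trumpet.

A3 F#3 G3 D4 G#4 Db5 Ebb4

The Bb trumpet sounds a major second below written, so the written part must be a major second above concert — transpose each note up.
G3 gives A3
E3 gives F#3
F3 gives G3
C4 gives D4
F#4 gives G#4
Cb5 gives Db5
Dbb4 gives Ebb4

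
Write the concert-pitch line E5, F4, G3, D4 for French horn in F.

The French horn in F sounds a perfect fifth below written, so the written part must be a perfect fifth above concert — transpose each note up.
E5 to B5
F4 to C5
G3 to D4
D4 to A4

B5 C5 D4 A4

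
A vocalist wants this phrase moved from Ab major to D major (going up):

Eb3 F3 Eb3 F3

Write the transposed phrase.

A3 B3 A3 B3

From Ab up to D is an augmented fourth; apply that to each pitch.
Eb3 -> A3
F3 -> B3
Eb3 -> A3
F3 -> B3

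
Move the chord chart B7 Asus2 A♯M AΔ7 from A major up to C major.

D7 Csus2 C#M CΔ7

A major up to C major is a minor third; each chord root moves by that interval while the quality stays the same.
B7: root B up a minor third → D, giving D7.
Asus2: root A up a minor third → C, giving Csus2.
A♯M: root A♯ up a minor third → C#, giving C#M.
AΔ7: root A up a minor third → C, giving CΔ7.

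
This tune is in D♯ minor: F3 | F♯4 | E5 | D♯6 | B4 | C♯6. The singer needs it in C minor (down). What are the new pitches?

From D♯ down to C is an augmented second; apply that to each pitch.
F3 → Ebb3
F#4 → Eb4
E5 → Db5
D#6 → C6
B4 → Ab4
C#6 → Bb5

Ebb3 Eb4 Db5 C6 Ab4 Bb5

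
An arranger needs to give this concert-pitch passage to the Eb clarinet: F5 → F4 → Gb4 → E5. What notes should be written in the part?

D5 D4 Eb4 C#5

Written C4 sounds as Eb4 on the Eb clarinet, so concert pitches are written a minor third down.
F5 becomes D5
F4 becomes D4
Gb4 becomes Eb4
E5 becomes C#5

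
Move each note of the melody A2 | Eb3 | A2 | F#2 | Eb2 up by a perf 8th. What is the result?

A3 Eb4 A3 F#3 Eb3

A2 -> A3
Eb3 -> Eb4
A2 -> A3
F#2 -> F#3
Eb2 -> Eb3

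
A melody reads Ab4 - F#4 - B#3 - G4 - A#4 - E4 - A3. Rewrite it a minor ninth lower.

Ab4 down a minor ninth is G3.
F#4: a ninth down reaches E, and 13 semitones makes it E#3.
B#3 down a minor ninth is A##2.
G4 down a minor ninth is F#3.
A#4 down a minor ninth is G##3.
A minor ninth down from E4 gives D#3.
A minor ninth down from A3 gives G#2.

G3 E#3 A##2 F#3 G##3 D#3 G#2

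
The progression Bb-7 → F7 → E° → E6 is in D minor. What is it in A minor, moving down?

D minor down to A minor is a perfect fourth; each chord root moves by that interval while the quality stays the same.
Bb-7: root Bb down a perfect fourth → F, giving F-7.
F7: root F down a perfect fourth → C, giving C7.
E°: root E down a perfect fourth → B, giving B°.
E6: root E down a perfect fourth → B, giving B6.

F-7 C7 B° B6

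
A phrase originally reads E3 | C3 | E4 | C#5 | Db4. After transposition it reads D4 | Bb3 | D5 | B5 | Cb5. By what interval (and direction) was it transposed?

up a minor seventh

Take the first pair: E3 → D4. E to D spans 7 letter names, so the interval is some kind of seventh.
E3 to D4 is 10 semitones, which makes it a minor seventh; the second version is higher, so the direction is up.
Checking another pair — Db4 → Cb5 — gives the same interval.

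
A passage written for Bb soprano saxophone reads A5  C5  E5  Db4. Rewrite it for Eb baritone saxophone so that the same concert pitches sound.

E7 G6 B6 Ab5

First find concert pitch: the Bb soprano saxophone sounds a major second below written, so A5 C5 E5 Db4 sounds G5 Bb4 D5 Cb4.
Then write for Eb baritone saxophone: it sounds a major thirteenth below written, so the part must be a major thirteenth above concert.
G5 → E7
Bb4 → G6
D5 → B6
Cb4 → Ab5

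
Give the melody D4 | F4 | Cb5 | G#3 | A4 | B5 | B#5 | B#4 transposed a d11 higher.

Gb5 Bbb5 Fbb6 C5 Db6 Eb7 E7 E6

A diminished eleventh up from D4 gives Gb5.
F4 up a diminished eleventh is Bbb5.
A diminished eleventh up from Cb5 gives Fbb6.
G#3 up a diminished eleventh is C5.
A4: an eleventh up reaches D, and 16 semitones makes it Db6.
B5 up a diminished eleventh is Eb7.
B#5 up a diminished eleventh is E7.
B#4 up a diminished eleventh is E6.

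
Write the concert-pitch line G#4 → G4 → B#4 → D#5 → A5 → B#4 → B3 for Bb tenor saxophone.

A#5 A5 C##6 E#6 B6 C##6 C#5

The Bb tenor saxophone sounds a major ninth below written, so the written part must be a major ninth above concert — transpose each note up.
G#4 becomes A#5
G4 becomes A5
B#4 becomes C##6
D#5 becomes E#6
A5 becomes B6
B#4 becomes C##6
B3 becomes C#5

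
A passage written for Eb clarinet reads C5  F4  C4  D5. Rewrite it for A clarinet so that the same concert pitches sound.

Gb5 Cb5 Gb4 Ab5

First find concert pitch: the Eb clarinet sounds a minor third above written, so C5 F4 C4 D5 sounds Eb5 Ab4 Eb4 F5.
Then write for A clarinet: it sounds a minor third below written, so the part must be a minor third above concert.
Eb5 → Gb5
Ab4 → Cb5
Eb4 → Gb4
F5 → Ab5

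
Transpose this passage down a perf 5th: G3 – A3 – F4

C3 D3 Bb3

G3 gives C3
A3 gives D3
F4 gives Bb3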